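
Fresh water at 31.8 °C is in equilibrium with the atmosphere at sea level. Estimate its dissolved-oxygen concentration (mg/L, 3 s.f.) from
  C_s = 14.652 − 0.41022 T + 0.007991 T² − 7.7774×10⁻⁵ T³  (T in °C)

C_s = 14.652 − 0.41022×31.8 + 0.007991×31.8² − 7.7774×10⁻⁵×31.8³ = 7.187 mg/L.

C_s ≈ 7.19 mg/L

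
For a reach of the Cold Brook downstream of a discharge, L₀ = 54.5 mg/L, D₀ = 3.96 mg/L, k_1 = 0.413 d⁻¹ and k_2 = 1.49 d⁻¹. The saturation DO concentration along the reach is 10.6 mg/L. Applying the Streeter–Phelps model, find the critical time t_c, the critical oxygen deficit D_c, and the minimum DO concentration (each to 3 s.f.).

t_c ≈ 0.996 d; D_c ≈ 10.0 mg/L; min DO ≈ 0.589 mg/L

With k_2/k_1 = 3.608 and 1 − D₀(k_2−k_1)/(k_1 L₀) = 0.8105,
t_c = ln(3.608 × 0.8105) / (1.49 − 0.413) = ln(2.924) / 1.077 = 1.073/1.077 = 0.9963 d.
L(t_c) = L₀ e^(−k_1 t_c) = 54.5 × 0.6627 = 36.12 mg/L, and at the critical point k_2 D_c = k_1 L, so D_c = (0.413/1.49) × 36.12 = 10.01 mg/L.
Minimum DO = C_s − D_c = 10.6 − 10.01 = 0.5894 mg/L.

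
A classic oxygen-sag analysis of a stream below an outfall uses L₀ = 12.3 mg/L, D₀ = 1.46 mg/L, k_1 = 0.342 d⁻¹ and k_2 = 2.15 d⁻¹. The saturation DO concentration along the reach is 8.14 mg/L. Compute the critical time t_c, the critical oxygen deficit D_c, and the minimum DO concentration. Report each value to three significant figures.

t_c ≈ 0.471 d; D_c ≈ 1.67 mg/L; min DO ≈ 6.47 mg/L

With k_2/k_1 = 6.287 and 1 − D₀(k_2−k_1)/(k_1 L₀) = 0.3725,
t_c = ln(6.287 × 0.3725) / (2.15 − 0.342) = ln(2.342) / 1.808 = 0.8509/1.808 = 0.4706 d.
L(t_c) = L₀ e^(−k_1 t_c) = 12.3 × 0.8513 = 10.47 mg/L, and at the critical point k_2 D_c = k_1 L, so D_c = (0.342/2.15) × 10.47 = 1.666 mg/L.
Minimum DO = C_s − D_c = 8.14 − 1.666 = 6.474 mg/L.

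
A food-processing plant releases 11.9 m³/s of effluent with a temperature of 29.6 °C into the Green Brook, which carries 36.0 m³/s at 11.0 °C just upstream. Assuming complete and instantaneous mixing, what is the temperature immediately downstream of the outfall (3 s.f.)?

15.6 °C

Flow-weighted mixing: C = (Q_r C_r + Q_w C_w)/(Q_r + Q_w)
= (36.0×11.0 + 11.9×29.6)/(36.0 + 11.9) = 748.2/47.90 = 15.62 °C.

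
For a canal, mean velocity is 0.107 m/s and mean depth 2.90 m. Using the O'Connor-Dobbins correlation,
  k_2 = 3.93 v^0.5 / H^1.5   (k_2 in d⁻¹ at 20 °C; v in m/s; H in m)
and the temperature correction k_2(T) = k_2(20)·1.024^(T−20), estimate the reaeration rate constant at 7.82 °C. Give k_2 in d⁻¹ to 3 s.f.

k_2 ≈ 0.195 d⁻¹

k_2(20) = 3.93 × 0.107^0.5 / 2.90^1.5 = 3.93 × 0.3271 / 4.939 = 0.2603 d⁻¹.
k_2(7.82) = 0.2603 × 1.024^(7.82−20) = 0.2603 × 0.7491 = 0.1950 d⁻¹.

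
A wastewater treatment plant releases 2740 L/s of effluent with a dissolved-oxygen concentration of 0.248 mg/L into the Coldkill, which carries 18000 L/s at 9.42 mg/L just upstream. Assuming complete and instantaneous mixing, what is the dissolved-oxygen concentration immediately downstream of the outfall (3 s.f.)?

Flow-weighted mixing: C = (Q_r C_r + Q_w C_w)/(Q_r + Q_w)
= (18000×9.42 + 2740×0.248)/(18000 + 2740) = 170200/20740 = 8.208 mg/L.

8.21 mg/L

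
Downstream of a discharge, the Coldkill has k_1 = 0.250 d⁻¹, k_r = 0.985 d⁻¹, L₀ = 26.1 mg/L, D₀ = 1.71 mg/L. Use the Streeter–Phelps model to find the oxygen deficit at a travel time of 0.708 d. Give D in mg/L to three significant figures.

k_1 L₀/(k_r−k_1) = 0.250×26.1/(0.985−0.250) = 6.525/0.7350 = 8.878 mg/L.
e^(−k_1 t) = e^(−0.250×0.7080) = 0.8378; e^(−k_r t) = e^(−0.985×0.7080) = 0.4979.
D = 8.878 × (0.8378 − 0.4979) + 1.71 × 0.4979 = 3.017 + 0.8514 = 3.869 mg/L.

D ≈ 3.87 mg/L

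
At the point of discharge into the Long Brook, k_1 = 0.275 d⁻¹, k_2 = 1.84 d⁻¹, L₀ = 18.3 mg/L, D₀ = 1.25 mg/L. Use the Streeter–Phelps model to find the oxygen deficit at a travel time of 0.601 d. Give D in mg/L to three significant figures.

D ≈ 2.08 mg/L

k_1 L₀/(k_2−k_1) = 0.275×18.3/(1.84−0.275) = 5.033/1.565 = 3.216 mg/L.
e^(−k_1 t) = e^(−0.275×0.6010) = 0.8477; e^(−k_2 t) = e^(−1.84×0.6010) = 0.3309.
D = 3.216 × (0.8477 − 0.3309) + 1.25 × 0.3309 = 1.662 + 0.4137 = 2.075 mg/L.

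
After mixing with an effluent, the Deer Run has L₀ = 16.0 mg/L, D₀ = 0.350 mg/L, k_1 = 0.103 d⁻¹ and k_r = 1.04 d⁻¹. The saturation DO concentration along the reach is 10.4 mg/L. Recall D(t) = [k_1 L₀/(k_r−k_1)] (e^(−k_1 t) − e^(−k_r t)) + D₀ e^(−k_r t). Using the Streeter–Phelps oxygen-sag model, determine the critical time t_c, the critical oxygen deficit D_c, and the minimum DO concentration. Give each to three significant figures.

t_c ≈ 2.23 d; D_c ≈ 1.26 mg/L; min DO ≈ 9.14 mg/L

At the critical point dD/dt = 0, so k_1 L₀ e^(−k_1 t) = k_r D. Substituting D(t) from the Streeter–Phelps equation and solving for t gives
t_c = ln[(k_r/k_1)(1 − D₀(k_r−k_1)/(k_1 L₀))] / (k_r−k_1).
Here k_r−k_1 = 0.9370 d⁻¹ and 1 − D₀(k_r−k_1)/(k_1 L₀) = 1 − 0.350×0.9370/(0.103×16.0) = 0.8010, so
t_c = ln(10.10 × 0.8010) / 0.9370 = 2.090 / 0.9370 = 2.231 d.
L(t_c) = L₀ e^(−k_1 t_c) = 16.0 × 0.7947 = 12.72 mg/L, and at the critical point k_r D_c = k_1 L, so D_c = (0.103/1.04) × 12.72 = 1.259 mg/L.
Minimum DO = C_s − D_c = 10.4 − 1.259 = 9.141 mg/L.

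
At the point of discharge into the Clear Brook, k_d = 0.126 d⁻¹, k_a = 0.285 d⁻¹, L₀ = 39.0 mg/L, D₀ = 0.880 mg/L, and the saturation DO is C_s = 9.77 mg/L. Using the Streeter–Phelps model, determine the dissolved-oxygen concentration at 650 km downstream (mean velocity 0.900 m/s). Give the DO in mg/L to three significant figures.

Travel time t = x/v = 650 km / (0.900 m/s) = 650000 m / 0.900 m/s = 722200 s = 8.359 d.
k_d L₀/(k_a−k_d) = 0.126×39.0/(0.285−0.126) = 4.914/0.1590 = 30.91 mg/L.
e^(−k_d t) = e^(−0.126×8.359) = 0.3488; e^(−k_a t) = e^(−0.285×8.359) = 0.09234.
D = 30.91 × (0.3488 − 0.09234) + 0.880 × 0.09234 = 7.926 + 0.08125 = 8.008 mg/L.
DO = C_s − D = 9.77 − 8.008 = 1.762 mg/L.

DO ≈ 1.76 mg/L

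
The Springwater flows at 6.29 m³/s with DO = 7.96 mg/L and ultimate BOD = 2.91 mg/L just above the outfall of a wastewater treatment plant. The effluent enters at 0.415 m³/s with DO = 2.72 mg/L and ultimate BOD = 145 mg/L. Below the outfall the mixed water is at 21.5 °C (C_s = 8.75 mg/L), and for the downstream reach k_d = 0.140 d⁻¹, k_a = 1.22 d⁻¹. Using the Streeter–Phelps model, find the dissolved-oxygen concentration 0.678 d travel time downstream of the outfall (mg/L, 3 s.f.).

Mixed DO = (6.29×7.96 + 0.415×2.72)/(6.29+0.415) = 51.20/6.705 = 7.636 mg/L.
Mixed L₀ = (6.29×2.91 + 0.415×145)/(6.705) = 78.48/6.705 = 11.70 mg/L.
Initial deficit D₀ = C_s − DO₀ = 8.75 − 7.636 = 1.114 mg/L.
D(0.678) = [0.140×11.70/(1.22−0.140)](e^(−0.140×0.678) − e^(−1.22×0.678)) + 1.114 e^(−1.22×0.678)
= 1.517 × (0.9094 − 0.4373) + 1.114 × 0.4373 = 1.204 mg/L.
DO = 8.75 − 1.204 = 7.546 mg/L.

DO ≈ 7.55 mg/L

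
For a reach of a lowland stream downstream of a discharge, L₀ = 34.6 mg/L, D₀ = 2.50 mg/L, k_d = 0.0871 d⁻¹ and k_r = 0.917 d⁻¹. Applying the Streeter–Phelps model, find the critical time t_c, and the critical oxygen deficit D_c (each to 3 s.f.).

t_c ≈ 1.43 d; D_c ≈ 2.90 mg/L

With k_r/k_d = 10.53 and 1 − D₀(k_r−k_d)/(k_d L₀) = 0.3116,
t_c = ln(10.53 × 0.3116) / (0.917 − 0.0871) = ln(3.280) / 0.8299 = 1.188/0.8299 = 1.431 d.
L(t_c) = L₀ e^(−k_d t_c) = 34.6 × 0.8828 = 30.54 mg/L, and at the critical point k_r D_c = k_d L, so D_c = (0.0871/0.917) × 30.54 = 2.901 mg/L.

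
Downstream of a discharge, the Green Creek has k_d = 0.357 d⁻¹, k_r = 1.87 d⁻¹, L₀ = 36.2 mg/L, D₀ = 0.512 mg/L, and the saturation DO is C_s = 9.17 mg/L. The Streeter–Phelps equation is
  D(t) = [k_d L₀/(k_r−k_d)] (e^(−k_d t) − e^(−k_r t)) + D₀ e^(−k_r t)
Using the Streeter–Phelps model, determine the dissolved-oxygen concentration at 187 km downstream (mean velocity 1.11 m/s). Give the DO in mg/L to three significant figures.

DO ≈ 5.12 mg/L

Travel time t = x/v = 187 km / (1.11 m/s) = 187000 m / 1.11 m/s = 168500 s = 1.950 d.
k_d L₀/(k_r−k_d) = 0.357×36.2/(1.87−0.357) = 12.92/1.513 = 8.542 mg/L.
e^(−k_d t) = e^(−0.357×1.950) = 0.4985; e^(−k_r t) = e^(−1.87×1.950) = 0.02609.
D = 8.542 × (0.4985 − 0.02609) + 0.512 × 0.02609 = 4.035 + 0.01336 = 4.049 mg/L.
DO = C_s − D = 9.17 − 4.049 = 5.121 mg/L.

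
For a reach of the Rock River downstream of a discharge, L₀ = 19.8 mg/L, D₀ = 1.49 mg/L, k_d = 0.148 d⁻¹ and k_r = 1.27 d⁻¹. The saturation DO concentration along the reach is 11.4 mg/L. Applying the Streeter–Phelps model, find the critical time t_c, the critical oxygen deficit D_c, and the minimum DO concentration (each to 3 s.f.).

t_c ≈ 1.16 d; D_c ≈ 1.94 mg/L; min DO ≈ 9.46 mg/L

With k_r/k_d = 8.581 and 1 − D₀(k_r−k_d)/(k_d L₀) = 0.4295,
t_c = ln(8.581 × 0.4295) / (1.27 − 0.148) = ln(3.686) / 1.122 = 1.304/1.122 = 1.163 d.
L(t_c) = L₀ e^(−k_d t_c) = 19.8 × 0.8419 = 16.67 mg/L, and at the critical point k_r D_c = k_d L, so D_c = (0.148/1.27) × 16.67 = 1.943 mg/L.
Minimum DO = C_s − D_c = 11.4 − 1.943 = 9.457 mg/L.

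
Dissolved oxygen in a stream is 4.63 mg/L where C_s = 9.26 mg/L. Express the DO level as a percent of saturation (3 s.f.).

50.0 % saturation

% saturation = C/C_s × 100 = 4.63/9.26 × 100 = 50.0 %.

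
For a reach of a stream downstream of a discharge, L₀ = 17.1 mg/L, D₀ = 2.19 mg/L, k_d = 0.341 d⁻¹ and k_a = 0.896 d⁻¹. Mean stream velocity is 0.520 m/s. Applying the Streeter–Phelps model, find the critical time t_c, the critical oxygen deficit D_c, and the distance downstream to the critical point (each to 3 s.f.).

At the critical point dD/dt = 0, so k_d L₀ e^(−k_d t) = k_a D. Substituting D(t) from the Streeter–Phelps equation and solving for t gives
t_c = ln[(k_a/k_d)(1 − D₀(k_a−k_d)/(k_d L₀))] / (k_a−k_d).
Here k_a−k_d = 0.5550 d⁻¹ and 1 − D₀(k_a−k_d)/(k_d L₀) = 1 − 2.19×0.5550/(0.341×17.1) = 0.7916, so
t_c = ln(2.628 × 0.7916) / 0.5550 = 0.7323 / 0.5550 = 1.319 d.
D_c = (k_d/k_a) L₀ e^(−k_d t_c) = (0.341/0.896) × 17.1 × e^(−0.341×1.319) = 0.3806 × 17.1 × 0.6377 = 4.150 mg/L.
x_c = v t_c = 0.520 m/s × 1.319 d × 86400 s/d = 59280 m ≈ 59.3 km.

t_c ≈ 1.32 d; D_c ≈ 4.15 mg/L; x_c ≈ 59.3 km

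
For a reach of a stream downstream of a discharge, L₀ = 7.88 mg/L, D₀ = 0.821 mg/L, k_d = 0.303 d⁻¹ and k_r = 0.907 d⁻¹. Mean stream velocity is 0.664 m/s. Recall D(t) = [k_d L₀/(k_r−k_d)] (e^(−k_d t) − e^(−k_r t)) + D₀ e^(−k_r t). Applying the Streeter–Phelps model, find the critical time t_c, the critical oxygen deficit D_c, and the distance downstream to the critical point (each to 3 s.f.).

t_c ≈ 1.43 d; D_c ≈ 1.71 mg/L; x_c ≈ 82.0 km

At the critical point dD/dt = 0, so k_d L₀ e^(−k_d t) = k_r D. Substituting D(t) from the Streeter–Phelps equation and solving for t gives
t_c = ln[(k_r/k_d)(1 − D₀(k_r−k_d)/(k_d L₀))] / (k_r−k_d).
Here k_r−k_d = 0.6040 d⁻¹ and 1 − D₀(k_r−k_d)/(k_d L₀) = 1 − 0.821×0.6040/(0.303×7.88) = 0.7923, so
t_c = ln(2.993 × 0.7923) / 0.6040 = 0.8636 / 0.6040 = 1.430 d.
D_c = (k_d/k_r) L₀ e^(−k_d t_c) = (0.303/0.907) × 7.88 × e^(−0.303×1.430) = 0.3341 × 7.88 × 0.6484 = 1.707 mg/L.
x_c = v t_c = 0.664 m/s × 1.430 d × 86400 s/d = 82030 m ≈ 82.0 km.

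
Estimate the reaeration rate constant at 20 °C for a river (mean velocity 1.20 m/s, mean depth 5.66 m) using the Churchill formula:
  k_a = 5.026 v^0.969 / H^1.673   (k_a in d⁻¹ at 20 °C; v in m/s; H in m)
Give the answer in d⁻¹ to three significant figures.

k_a ≈ 0.330 d⁻¹

k_a = 5.026 × 1.20^0.969 / 5.66^1.673 = 5.026 × 1.193 / 18.17 = 0.3300 d⁻¹.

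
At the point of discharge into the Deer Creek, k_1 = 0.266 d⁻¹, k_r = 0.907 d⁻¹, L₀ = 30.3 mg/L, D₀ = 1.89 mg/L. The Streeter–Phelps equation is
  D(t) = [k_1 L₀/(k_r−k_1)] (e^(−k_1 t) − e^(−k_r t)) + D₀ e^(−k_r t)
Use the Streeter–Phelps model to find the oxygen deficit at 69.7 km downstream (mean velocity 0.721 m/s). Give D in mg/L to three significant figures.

D ≈ 5.46 mg/L

Travel time t = x/v = 69.7 km / (0.721 m/s) = 69700 m / 0.721 m/s = 96670 s = 1.119 d.
k_1 L₀/(k_r−k_1) = 0.266×30.3/(0.907−0.266) = 8.060/0.6410 = 12.57 mg/L.
e^(−k_1 t) = e^(−0.266×1.119) = 0.7426; e^(−k_r t) = e^(−0.907×1.119) = 0.3625.
D = 12.57 × (0.7426 − 0.3625) + 1.89 × 0.3625 = 4.779 + 0.6851 = 5.465 mg/L.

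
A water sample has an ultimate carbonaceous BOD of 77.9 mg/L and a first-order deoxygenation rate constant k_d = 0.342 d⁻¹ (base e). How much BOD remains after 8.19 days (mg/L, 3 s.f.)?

L_t = L₀ e^(−k_d t) = 77.9 × e^(−0.342×8.19) = 77.9 × 0.06075 = 4.732 mg/L.

L ≈ 4.73 mg/L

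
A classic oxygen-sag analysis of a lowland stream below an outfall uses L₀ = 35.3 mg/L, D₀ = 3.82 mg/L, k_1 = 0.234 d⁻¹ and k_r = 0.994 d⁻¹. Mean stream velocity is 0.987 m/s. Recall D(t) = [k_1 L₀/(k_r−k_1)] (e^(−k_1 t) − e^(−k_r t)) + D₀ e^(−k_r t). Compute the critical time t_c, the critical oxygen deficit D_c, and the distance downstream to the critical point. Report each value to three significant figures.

t_c ≈ 1.33 d; D_c ≈ 6.08 mg/L; x_c ≈ 114 km

With k_r/k_1 = 4.248 and 1 − D₀(k_r−k_1)/(k_1 L₀) = 0.6485,
t_c = ln(4.248 × 0.6485) / (0.994 − 0.234) = ln(2.755) / 0.7600 = 1.013/0.7600 = 1.333 d.
L(t_c) = L₀ e^(−k_1 t_c) = 35.3 × 0.7320 = 25.84 mg/L, and at the critical point k_r D_c = k_1 L, so D_c = (0.234/0.994) × 25.84 = 6.083 mg/L.
x_c = v t_c = 0.987 m/s × 1.333 d × 86400 s/d = 113700 m ≈ 114 km.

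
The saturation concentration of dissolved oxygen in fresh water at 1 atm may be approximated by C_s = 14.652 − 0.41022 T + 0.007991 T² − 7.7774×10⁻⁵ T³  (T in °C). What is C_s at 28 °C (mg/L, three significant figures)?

C_s ≈ 7.72 mg/L

C_s = 14.652 − 0.41022×28 + 0.007991×28² − 7.7774×10⁻⁵×28³ = 7.723 mg/L.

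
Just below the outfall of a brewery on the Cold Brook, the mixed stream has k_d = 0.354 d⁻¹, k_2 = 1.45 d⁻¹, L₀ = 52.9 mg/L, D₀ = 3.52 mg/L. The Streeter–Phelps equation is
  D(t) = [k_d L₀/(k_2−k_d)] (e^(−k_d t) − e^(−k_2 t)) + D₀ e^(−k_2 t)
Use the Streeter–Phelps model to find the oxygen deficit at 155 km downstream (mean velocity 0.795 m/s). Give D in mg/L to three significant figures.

D ≈ 7.17 mg/L

Travel time t = x/v = 155 km / (0.795 m/s) = 155000 m / 0.795 m/s = 195000 s = 2.257 d.
k_d L₀/(k_2−k_d) = 0.354×52.9/(1.45−0.354) = 18.73/1.096 = 17.09 mg/L.
e^(−k_d t) = e^(−0.354×2.257) = 0.4499; e^(−k_2 t) = e^(−1.45×2.257) = 0.03793.
D = 17.09 × (0.4499 − 0.03793) + 3.52 × 0.03793 = 7.038 + 0.1335 = 7.172 mg/L.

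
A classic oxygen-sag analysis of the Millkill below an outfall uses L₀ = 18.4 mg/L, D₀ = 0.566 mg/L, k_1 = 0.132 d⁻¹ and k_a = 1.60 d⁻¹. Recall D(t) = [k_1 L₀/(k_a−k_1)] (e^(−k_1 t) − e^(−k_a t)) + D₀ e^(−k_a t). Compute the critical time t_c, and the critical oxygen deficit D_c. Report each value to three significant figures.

t_c = [1/(k_a−k_1)] ln[(k_a/k_1)(1 − D₀(k_a−k_1)/(k_1 L₀))]
= [1/(1.60−0.132)] ln[(1.60/0.132)(1 − 0.566×1.468/(0.132×18.4))]
= (1/1.468) ln[12.12 × 0.6579] = 0.6812 × ln(7.975) = 0.6812 × 2.076 = 1.414 d.
L(t_c) = L₀ e^(−k_1 t_c) = 18.4 × 0.8297 = 15.27 mg/L, and at the critical point k_a D_c = k_1 L, so D_c = (0.132/1.60) × 15.27 = 1.259 mg/L.

t_c ≈ 1.41 d; D_c ≈ 1.26 mg/L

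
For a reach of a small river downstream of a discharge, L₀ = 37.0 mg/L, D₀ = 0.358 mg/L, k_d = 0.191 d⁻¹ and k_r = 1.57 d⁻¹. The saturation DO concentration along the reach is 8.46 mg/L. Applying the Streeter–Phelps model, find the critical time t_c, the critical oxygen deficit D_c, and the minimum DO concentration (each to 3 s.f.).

t_c ≈ 1.48 d; D_c ≈ 3.40 mg/L; min DO ≈ 5.06 mg/L

With k_r/k_d = 8.220 and 1 − D₀(k_r−k_d)/(k_d L₀) = 0.9301,
t_c = ln(8.220 × 0.9301) / (1.57 − 0.191) = ln(7.646) / 1.379 = 2.034/1.379 = 1.475 d.
D_c = (k_d/k_r) L₀ e^(−k_d t_c) = (0.191/1.57) × 37.0 × e^(−0.191×1.475) = 0.1217 × 37.0 × 0.7545 = 3.396 mg/L.
Minimum DO = C_s − D_c = 8.46 − 3.396 = 5.064 mg/L.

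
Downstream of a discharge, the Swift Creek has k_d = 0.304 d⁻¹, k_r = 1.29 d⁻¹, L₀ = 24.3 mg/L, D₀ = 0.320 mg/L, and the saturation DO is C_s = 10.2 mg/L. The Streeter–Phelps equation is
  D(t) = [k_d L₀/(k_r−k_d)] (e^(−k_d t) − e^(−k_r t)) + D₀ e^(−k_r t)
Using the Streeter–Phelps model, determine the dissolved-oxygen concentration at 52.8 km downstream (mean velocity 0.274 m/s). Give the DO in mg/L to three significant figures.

Travel time t = x/v = 52.8 km / (0.274 m/s) = 52800 m / 0.274 m/s = 192700 s = 2.230 d.
k_d L₀/(k_r−k_d) = 0.304×24.3/(1.29−0.304) = 7.387/0.9860 = 7.492 mg/L.
e^(−k_d t) = e^(−0.304×2.230) = 0.5076; e^(−k_r t) = e^(−1.29×2.230) = 0.05630.
D = 7.492 × (0.5076 − 0.05630) + 0.320 × 0.05630 = 3.381 + 0.01801 = 3.399 mg/L.
DO = C_s − D = 10.2 − 3.399 = 6.801 mg/L.

DO ≈ 6.80 mg/L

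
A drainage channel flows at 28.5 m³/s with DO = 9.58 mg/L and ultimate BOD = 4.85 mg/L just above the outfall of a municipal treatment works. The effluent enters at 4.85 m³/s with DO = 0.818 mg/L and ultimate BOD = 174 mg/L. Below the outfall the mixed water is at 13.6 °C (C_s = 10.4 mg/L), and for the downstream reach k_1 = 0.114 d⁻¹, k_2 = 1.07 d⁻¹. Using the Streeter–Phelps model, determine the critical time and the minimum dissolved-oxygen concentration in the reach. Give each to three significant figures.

Mixed DO = (28.5×9.58 + 4.85×0.818)/(28.5+4.85) = 277.0/33.35 = 8.306 mg/L.
Mixed L₀ = (28.5×4.85 + 4.85×174)/(33.35) = 982.1/33.35 = 29.45 mg/L.
Initial deficit D₀ = C_s − DO₀ = 10.4 − 8.306 = 2.094 mg/L.
t_c = (1/0.9560) ln[(1.07/0.114)(1 − 2.094×0.9560/(0.114×29.45))] = 1.046 × ln(3.789) = 1.393 d.
D_c = (0.114/1.07) × 29.45 × e^(−0.114×1.393) = 0.1065 × 29.45 × 0.8531 = 2.677 mg/L.
Minimum DO = 10.4 − 2.677 = 7.723 mg/L.

t_c ≈ 1.39 d; minimum DO ≈ 7.72 mg/L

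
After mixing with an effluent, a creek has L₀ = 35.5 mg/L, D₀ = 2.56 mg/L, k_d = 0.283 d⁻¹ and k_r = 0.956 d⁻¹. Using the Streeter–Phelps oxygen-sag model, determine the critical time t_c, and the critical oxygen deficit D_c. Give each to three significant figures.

t_c ≈ 1.53 d; D_c ≈ 6.82 mg/L

t_c = [1/(k_r−k_d)] ln[(k_r/k_d)(1 − D₀(k_r−k_d)/(k_d L₀))]
= [1/(0.956−0.283)] ln[(0.956/0.283)(1 − 2.56×0.6730/(0.283×35.5))]
= (1/0.6730) ln[3.378 × 0.8285] = 1.486 × ln(2.799) = 1.486 × 1.029 = 1.529 d.
D_c = (k_d/k_r) L₀ e^(−k_d t_c) = (0.283/0.956) × 35.5 × e^(−0.283×1.529) = 0.2960 × 35.5 × 0.6487 = 6.817 mg/L.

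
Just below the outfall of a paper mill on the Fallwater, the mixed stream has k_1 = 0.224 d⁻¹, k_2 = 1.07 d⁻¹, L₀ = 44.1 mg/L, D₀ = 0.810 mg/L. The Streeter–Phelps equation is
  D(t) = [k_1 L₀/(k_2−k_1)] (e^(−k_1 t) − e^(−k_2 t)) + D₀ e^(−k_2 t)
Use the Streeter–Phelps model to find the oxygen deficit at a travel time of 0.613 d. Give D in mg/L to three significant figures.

D ≈ 4.54 mg/L

k_1 L₀/(k_2−k_1) = 0.224×44.1/(1.07−0.224) = 9.878/0.8460 = 11.68 mg/L.
e^(−k_1 t) = e^(−0.224×0.6130) = 0.8717; e^(−k_2 t) = e^(−1.07×0.6130) = 0.5190.
D = 11.68 × (0.8717 − 0.5190) + 0.810 × 0.5190 = 4.119 + 0.4204 = 4.539 mg/L.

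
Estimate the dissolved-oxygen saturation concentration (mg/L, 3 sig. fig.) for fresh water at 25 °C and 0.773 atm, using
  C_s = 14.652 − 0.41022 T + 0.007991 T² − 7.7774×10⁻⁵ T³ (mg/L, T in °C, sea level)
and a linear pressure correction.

At sea level: C_s = 14.652 − 0.41022×25 + 0.007991×25² − 7.7774×10⁻⁵×25³ = 8.176 mg/L.
Pressure correction: C_s' = 8.176 × 0.773 = 6.320 mg/L.

C_s ≈ 6.32 mg/L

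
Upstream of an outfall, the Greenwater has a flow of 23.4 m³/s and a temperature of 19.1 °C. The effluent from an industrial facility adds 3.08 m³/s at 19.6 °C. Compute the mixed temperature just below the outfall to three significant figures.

Flow-weighted mixing: C = (Q_r C_r + Q_w C_w)/(Q_r + Q_w)
= (23.4×19.1 + 3.08×19.6)/(23.4 + 3.08) = 507.3/26.48 = 19.16 °C.

19.2 °C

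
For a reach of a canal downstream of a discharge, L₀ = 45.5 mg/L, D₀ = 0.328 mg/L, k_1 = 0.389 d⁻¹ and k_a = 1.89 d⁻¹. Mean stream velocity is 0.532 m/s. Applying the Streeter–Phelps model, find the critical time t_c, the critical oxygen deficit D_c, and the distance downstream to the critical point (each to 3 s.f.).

t_c = [1/(k_a−k_1)] ln[(k_a/k_1)(1 − D₀(k_a−k_1)/(k_1 L₀))]
= [1/(1.89−0.389)] ln[(1.89/0.389)(1 − 0.328×1.501/(0.389×45.5))]
= (1/1.501) ln[4.859 × 0.9722] = 0.6662 × ln(4.723) = 0.6662 × 1.553 = 1.034 d.
L(t_c) = L₀ e^(−k_1 t_c) = 45.5 × 0.6687 = 30.43 mg/L, and at the critical point k_a D_c = k_1 L, so D_c = (0.389/1.89) × 30.43 = 6.263 mg/L.
x_c = v t_c = 0.532 m/s × 1.034 d × 86400 s/d = 47540 m ≈ 47.5 km.

t_c ≈ 1.03 d; D_c ≈ 6.26 mg/L; x_c ≈ 47.5 km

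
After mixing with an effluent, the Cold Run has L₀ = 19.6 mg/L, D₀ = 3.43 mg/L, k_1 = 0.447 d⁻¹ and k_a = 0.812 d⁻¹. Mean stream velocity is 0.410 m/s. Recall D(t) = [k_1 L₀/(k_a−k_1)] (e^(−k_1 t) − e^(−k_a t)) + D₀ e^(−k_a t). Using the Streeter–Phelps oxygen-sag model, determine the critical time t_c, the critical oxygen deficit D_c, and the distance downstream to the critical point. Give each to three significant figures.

t_c ≈ 1.21 d; D_c ≈ 6.27 mg/L; x_c ≈ 43.0 km

t_c = [1/(k_a−k_1)] ln[(k_a/k_1)(1 − D₀(k_a−k_1)/(k_1 L₀))]
= [1/(0.812−0.447)] ln[(0.812/0.447)(1 − 3.43×0.3650/(0.447×19.6))]
= (1/0.3650) ln[1.817 × 0.8571] = 2.740 × ln(1.557) = 2.740 × 0.4427 = 1.213 d.
L(t_c) = L₀ e^(−k_1 t_c) = 19.6 × 0.5815 = 11.40 mg/L, and at the critical point k_a D_c = k_1 L, so D_c = (0.447/0.812) × 11.40 = 6.274 mg/L.
x_c = v t_c = 0.410 m/s × 1.213 d × 86400 s/d = 42970 m ≈ 43.0 km.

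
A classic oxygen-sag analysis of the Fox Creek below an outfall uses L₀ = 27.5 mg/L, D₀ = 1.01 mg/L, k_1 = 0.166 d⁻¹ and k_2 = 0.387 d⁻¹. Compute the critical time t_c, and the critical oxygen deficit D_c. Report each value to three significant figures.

At the critical point dD/dt = 0, so k_1 L₀ e^(−k_1 t) = k_2 D. Substituting D(t) from the Streeter–Phelps equation and solving for t gives
t_c = ln[(k_2/k_1)(1 − D₀(k_2−k_1)/(k_1 L₀))] / (k_2−k_1).
Here k_2−k_1 = 0.2210 d⁻¹ and 1 − D₀(k_2−k_1)/(k_1 L₀) = 1 − 1.01×0.2210/(0.166×27.5) = 0.9511, so
t_c = ln(2.331 × 0.9511) / 0.2210 = 0.7963 / 0.2210 = 3.603 d.
D_c = (k_1/k_2) L₀ e^(−k_1 t_c) = (0.166/0.387) × 27.5 × e^(−0.166×3.603) = 0.4289 × 27.5 × 0.5498 = 6.486 mg/L.

t_c ≈ 3.60 d; D_c ≈ 6.49 mg/L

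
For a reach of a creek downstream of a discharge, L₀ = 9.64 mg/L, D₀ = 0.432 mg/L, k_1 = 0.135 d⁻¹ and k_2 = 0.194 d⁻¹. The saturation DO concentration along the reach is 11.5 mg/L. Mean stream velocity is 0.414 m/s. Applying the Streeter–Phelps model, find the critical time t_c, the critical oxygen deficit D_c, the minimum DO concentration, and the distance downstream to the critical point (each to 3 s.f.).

t_c ≈ 5.81 d; D_c ≈ 3.06 mg/L; min DO ≈ 8.44 mg/L; x_c ≈ 208 km

At the critical point dD/dt = 0, so k_1 L₀ e^(−k_1 t) = k_2 D. Substituting D(t) from the Streeter–Phelps equation and solving for t gives
t_c = ln[(k_2/k_1)(1 − D₀(k_2−k_1)/(k_1 L₀))] / (k_2−k_1).
Here k_2−k_1 = 0.05900 d⁻¹ and 1 − D₀(k_2−k_1)/(k_1 L₀) = 1 − 0.432×0.05900/(0.135×9.64) = 0.9804, so
t_c = ln(1.437 × 0.9804) / 0.05900 = 0.3428 / 0.05900 = 5.810 d.
L(t_c) = L₀ e^(−k_1 t_c) = 9.64 × 0.4564 = 4.400 mg/L, and at the critical point k_2 D_c = k_1 L, so D_c = (0.135/0.194) × 4.400 = 3.062 mg/L.
Minimum DO = C_s − D_c = 11.5 − 3.062 = 8.438 mg/L.
x_c = v t_c = 0.414 m/s × 5.810 d × 86400 s/d = 207800 m ≈ 208 km.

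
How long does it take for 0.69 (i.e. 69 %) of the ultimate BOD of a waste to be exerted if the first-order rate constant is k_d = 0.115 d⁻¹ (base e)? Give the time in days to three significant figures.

t ≈ 10.2 d

y/L₀ = 1 − e^(−k_d t) = 0.69 ⇒ e^(−k_d t) = 0.310
t = −ln(0.310) / 0.115 = 1.171 / 0.115 = 10.18 d.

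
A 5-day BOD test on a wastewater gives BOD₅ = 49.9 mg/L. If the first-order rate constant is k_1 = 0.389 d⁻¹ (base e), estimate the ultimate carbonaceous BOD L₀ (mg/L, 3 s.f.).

L₀ ≈ 58.2 mg/L

BOD₅ = L₀(1 − e^(−5k_1)) ⇒ L₀ = BOD₅ / (1 − e^(−5×0.389))
= 49.9 / (1 − 0.1430) = 49.9 / 0.8570 = 58.23 mg/L.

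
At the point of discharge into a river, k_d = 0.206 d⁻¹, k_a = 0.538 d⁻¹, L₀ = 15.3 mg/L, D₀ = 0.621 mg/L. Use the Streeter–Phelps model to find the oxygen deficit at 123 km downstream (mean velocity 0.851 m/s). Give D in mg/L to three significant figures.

D ≈ 3.12 mg/L

Travel time t = x/v = 123 km / (0.851 m/s) = 123000 m / 0.851 m/s = 144500 s = 1.673 d.
k_d L₀/(k_a−k_d) = 0.206×15.3/(0.538−0.206) = 3.152/0.3320 = 9.493 mg/L.
e^(−k_d t) = e^(−0.206×1.673) = 0.7085; e^(−k_a t) = e^(−0.538×1.673) = 0.4066.
D = 9.493 × (0.7085 − 0.4066) + 0.621 × 0.4066 = 2.866 + 0.2525 = 3.119 mg/L.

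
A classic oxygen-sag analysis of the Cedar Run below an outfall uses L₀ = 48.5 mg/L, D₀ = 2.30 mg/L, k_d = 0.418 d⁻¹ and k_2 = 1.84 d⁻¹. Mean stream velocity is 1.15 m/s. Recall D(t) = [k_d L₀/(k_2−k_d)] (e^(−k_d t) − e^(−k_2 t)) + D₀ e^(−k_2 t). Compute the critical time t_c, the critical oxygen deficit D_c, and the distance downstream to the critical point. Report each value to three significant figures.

t_c ≈ 0.918 d; D_c ≈ 7.51 mg/L; x_c ≈ 91.3 km

With k_2/k_d = 4.402 and 1 − D₀(k_2−k_d)/(k_d L₀) = 0.8387,
t_c = ln(4.402 × 0.8387) / (1.84 − 0.418) = ln(3.692) / 1.422 = 1.306/1.422 = 0.9185 d.
L(t_c) = L₀ e^(−k_d t_c) = 48.5 × 0.6812 = 33.04 mg/L, and at the critical point k_2 D_c = k_d L, so D_c = (0.418/1.84) × 33.04 = 7.505 mg/L.
x_c = v t_c = 1.15 m/s × 0.9185 d × 86400 s/d = 91260 m ≈ 91.3 km.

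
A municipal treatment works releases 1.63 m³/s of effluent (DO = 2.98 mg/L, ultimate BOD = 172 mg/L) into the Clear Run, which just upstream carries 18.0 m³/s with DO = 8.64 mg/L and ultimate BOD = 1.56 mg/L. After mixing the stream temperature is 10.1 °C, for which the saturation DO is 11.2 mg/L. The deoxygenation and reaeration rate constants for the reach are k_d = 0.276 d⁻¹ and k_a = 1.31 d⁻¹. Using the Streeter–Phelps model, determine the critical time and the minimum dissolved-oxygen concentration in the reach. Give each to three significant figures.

Mixed DO = (18.0×8.64 + 1.63×2.98)/(18.0+1.63) = 160.4/19.63 = 8.170 mg/L.
Mixed L₀ = (18.0×1.56 + 1.63×172)/(19.63) = 308.4/19.63 = 15.71 mg/L.
Initial deficit D₀ = C_s − DO₀ = 11.2 − 8.170 = 3.030 mg/L.
t_c = (1/1.034) ln[(1.31/0.276)(1 − 3.030×1.034/(0.276×15.71))] = 0.9671 × ln(1.317) = 0.2666 d.
D_c = (0.276/1.31) × 15.71 × e^(−0.276×0.2666) = 0.2107 × 15.71 × 0.9291 = 3.076 mg/L.
Minimum DO = 11.2 − 3.076 = 8.124 mg/L.

t_c ≈ 0.267 d; minimum DO ≈ 8.12 mg/L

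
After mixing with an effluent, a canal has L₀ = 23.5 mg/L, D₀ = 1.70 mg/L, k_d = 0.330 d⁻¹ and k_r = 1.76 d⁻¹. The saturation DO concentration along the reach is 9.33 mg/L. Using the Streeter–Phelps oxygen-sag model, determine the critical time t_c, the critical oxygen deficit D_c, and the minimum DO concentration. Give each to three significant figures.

With k_r/k_d = 5.333 and 1 − D₀(k_r−k_d)/(k_d L₀) = 0.6865,
t_c = ln(5.333 × 0.6865) / (1.76 − 0.330) = ln(3.661) / 1.430 = 1.298/1.430 = 0.9076 d.
D_c = (k_d/k_r) L₀ e^(−k_d t_c) = (0.330/1.76) × 23.5 × e^(−0.330×0.9076) = 0.1875 × 23.5 × 0.7412 = 3.266 mg/L.
Minimum DO = C_s − D_c = 9.33 − 3.266 = 6.064 mg/L.

t_c ≈ 0.908 d; D_c ≈ 3.27 mg/L; min DO ≈ 6.06 mg/L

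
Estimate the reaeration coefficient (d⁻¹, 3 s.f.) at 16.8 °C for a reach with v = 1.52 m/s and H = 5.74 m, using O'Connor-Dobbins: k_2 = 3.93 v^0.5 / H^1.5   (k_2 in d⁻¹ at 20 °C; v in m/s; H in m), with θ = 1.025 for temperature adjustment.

k_2(20) = 3.93 × 1.52^0.5 / 5.74^1.5 = 3.93 × 1.233 / 13.75 = 0.3523 d⁻¹.
k_2(16.8) = 0.3523 × 1.025^(16.8−20) = 0.3523 × 0.9240 = 0.3256 d⁻¹.

k_2 ≈ 0.326 d⁻¹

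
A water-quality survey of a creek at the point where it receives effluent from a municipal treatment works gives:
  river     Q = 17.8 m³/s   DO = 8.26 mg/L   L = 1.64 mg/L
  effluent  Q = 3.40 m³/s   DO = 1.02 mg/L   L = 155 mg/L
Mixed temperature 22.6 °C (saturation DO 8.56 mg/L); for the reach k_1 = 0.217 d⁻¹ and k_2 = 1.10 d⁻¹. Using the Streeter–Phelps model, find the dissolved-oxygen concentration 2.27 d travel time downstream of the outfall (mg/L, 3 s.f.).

DO ≈ 5.03 mg/L

Mixed DO = (17.8×8.26 + 3.40×1.02)/(17.8+3.40) = 150.5/21.20 = 7.099 mg/L.
Mixed L₀ = (17.8×1.64 + 3.40×155)/(21.20) = 556.2/21.20 = 26.24 mg/L.
Initial deficit D₀ = C_s − DO₀ = 8.56 − 7.099 = 1.461 mg/L.
D(2.27) = [0.217×26.24/(1.10−0.217)](e^(−0.217×2.27) − e^(−1.10×2.27)) + 1.461 e^(−1.10×2.27)
= 6.447 × (0.6110 − 0.08233) + 1.461 × 0.08233 = 3.529 mg/L.
DO = 8.56 − 3.529 = 5.031 mg/L.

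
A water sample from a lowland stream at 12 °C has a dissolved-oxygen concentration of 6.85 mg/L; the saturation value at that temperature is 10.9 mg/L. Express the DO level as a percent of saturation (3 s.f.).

62.8 % saturation

% saturation = C/C_s × 100 = 6.85/10.9 × 100 = 62.8 %.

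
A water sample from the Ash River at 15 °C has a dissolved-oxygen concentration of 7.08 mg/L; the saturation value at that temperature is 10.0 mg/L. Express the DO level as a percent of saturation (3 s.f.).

70.8 % saturation

% saturation = C/C_s × 100 = 7.08/10.0 × 100 = 70.8 %.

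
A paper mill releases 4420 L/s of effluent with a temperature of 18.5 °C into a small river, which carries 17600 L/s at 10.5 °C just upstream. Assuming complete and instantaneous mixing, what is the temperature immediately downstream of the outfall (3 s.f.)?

Flow-weighted mixing: C = (Q_r C_r + Q_w C_w)/(Q_r + Q_w)
= (17600×10.5 + 4420×18.5)/(17600 + 4420) = 266600/22020 = 12.11 °C.

12.1 °C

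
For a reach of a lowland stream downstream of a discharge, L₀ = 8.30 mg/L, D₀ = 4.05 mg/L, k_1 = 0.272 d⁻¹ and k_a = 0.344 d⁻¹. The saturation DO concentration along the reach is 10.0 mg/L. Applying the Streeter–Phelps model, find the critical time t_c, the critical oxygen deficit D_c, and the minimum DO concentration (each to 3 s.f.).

t_c ≈ 1.34 d; D_c ≈ 4.56 mg/L; min DO ≈ 5.44 mg/L

At the critical point dD/dt = 0, so k_1 L₀ e^(−k_1 t) = k_a D. Substituting D(t) from the Streeter–Phelps equation and solving for t gives
t_c = ln[(k_a/k_1)(1 − D₀(k_a−k_1)/(k_1 L₀))] / (k_a−k_1).
Here k_a−k_1 = 0.07200 d⁻¹ and 1 − D₀(k_a−k_1)/(k_1 L₀) = 1 − 4.05×0.07200/(0.272×8.30) = 0.8708, so
t_c = ln(1.265 × 0.8708) / 0.07200 = 0.09654 / 0.07200 = 1.341 d.
L(t_c) = L₀ e^(−k_1 t_c) = 8.30 × 0.6944 = 5.764 mg/L, and at the critical point k_a D_c = k_1 L, so D_c = (0.272/0.344) × 5.764 = 4.557 mg/L.
Minimum DO = C_s − D_c = 10.0 − 4.557 = 5.443 mg/L.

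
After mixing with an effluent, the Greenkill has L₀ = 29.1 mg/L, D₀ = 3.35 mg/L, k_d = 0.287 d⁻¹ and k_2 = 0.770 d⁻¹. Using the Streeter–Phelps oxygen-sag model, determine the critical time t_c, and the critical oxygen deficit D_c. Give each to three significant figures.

With k_2/k_d = 2.683 and 1 − D₀(k_2−k_d)/(k_d L₀) = 0.8063,
t_c = ln(2.683 × 0.8063) / (0.770 − 0.287) = ln(2.163) / 0.4830 = 0.7716/0.4830 = 1.597 d.
D_c = (k_d/k_2) L₀ e^(−k_d t_c) = (0.287/0.770) × 29.1 × e^(−0.287×1.597) = 0.3727 × 29.1 × 0.6323 = 6.858 mg/L.

t_c ≈ 1.60 d; D_c ≈ 6.86 mg/L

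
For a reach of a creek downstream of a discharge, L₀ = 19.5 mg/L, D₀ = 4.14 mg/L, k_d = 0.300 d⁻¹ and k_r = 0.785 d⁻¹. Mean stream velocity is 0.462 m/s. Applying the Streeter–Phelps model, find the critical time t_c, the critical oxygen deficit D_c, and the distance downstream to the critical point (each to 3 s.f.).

t_c ≈ 1.12 d; D_c ≈ 5.33 mg/L; x_c ≈ 44.6 km

t_c = [1/(k_r−k_d)] ln[(k_r/k_d)(1 − D₀(k_r−k_d)/(k_d L₀))]
= [1/(0.785−0.300)] ln[(0.785/0.300)(1 − 4.14×0.4850/(0.300×19.5))]
= (1/0.4850) ln[2.617 × 0.6568] = 2.062 × ln(1.719) = 2.062 × 0.5415 = 1.116 d.
D_c = (k_d/k_r) L₀ e^(−k_d t_c) = (0.300/0.785) × 19.5 × e^(−0.300×1.116) = 0.3822 × 19.5 × 0.7154 = 5.331 mg/L.
x_c = v t_c = 0.462 m/s × 1.116 d × 86400 s/d = 44570 m ≈ 44.6 km.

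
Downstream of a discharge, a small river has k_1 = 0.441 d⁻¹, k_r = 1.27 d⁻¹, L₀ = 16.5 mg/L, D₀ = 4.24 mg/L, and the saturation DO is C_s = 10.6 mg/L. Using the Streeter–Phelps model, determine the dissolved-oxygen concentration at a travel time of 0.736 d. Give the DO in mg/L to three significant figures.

k_1 L₀/(k_r−k_1) = 0.441×16.5/(1.27−0.441) = 7.277/0.8290 = 8.777 mg/L.
e^(−k_1 t) = e^(−0.441×0.7360) = 0.7228; e^(−k_r t) = e^(−1.27×0.7360) = 0.3927.
D = 8.777 × (0.7228 − 0.3927) + 4.24 × 0.3927 = 2.898 + 1.665 = 4.563 mg/L.
DO = C_s − D = 10.6 − 4.563 = 6.037 mg/L.

DO ≈ 6.04 mg/L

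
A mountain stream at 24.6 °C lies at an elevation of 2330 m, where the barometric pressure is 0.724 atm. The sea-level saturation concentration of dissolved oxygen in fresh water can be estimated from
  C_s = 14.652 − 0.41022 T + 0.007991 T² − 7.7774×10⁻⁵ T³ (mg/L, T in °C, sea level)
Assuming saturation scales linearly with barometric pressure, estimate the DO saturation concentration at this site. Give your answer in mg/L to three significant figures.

C_s ≈ 5.96 mg/L

At sea level: C_s = 14.652 − 0.41022×24.6 + 0.007991×24.6² − 7.7774×10⁻⁵×24.6³ = 8.239 mg/L.
Pressure correction: C_s' = 8.239 × 0.724 = 5.965 mg/L.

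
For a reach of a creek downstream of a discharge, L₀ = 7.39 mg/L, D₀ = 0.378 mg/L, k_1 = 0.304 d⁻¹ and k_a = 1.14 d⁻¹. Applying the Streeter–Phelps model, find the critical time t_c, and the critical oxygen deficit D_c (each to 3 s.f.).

At the critical point dD/dt = 0, so k_1 L₀ e^(−k_1 t) = k_a D. Substituting D(t) from the Streeter–Phelps equation and solving for t gives
t_c = ln[(k_a/k_1)(1 − D₀(k_a−k_1)/(k_1 L₀))] / (k_a−k_1).
Here k_a−k_1 = 0.8360 d⁻¹ and 1 − D₀(k_a−k_1)/(k_1 L₀) = 1 − 0.378×0.8360/(0.304×7.39) = 0.8593, so
t_c = ln(3.750 × 0.8593) / 0.8360 = 1.170 / 0.8360 = 1.400 d.
D_c = (k_1/k_a) L₀ e^(−k_1 t_c) = (0.304/1.14) × 7.39 × e^(−0.304×1.400) = 0.2667 × 7.39 × 0.6534 = 1.288 mg/L.

t_c ≈ 1.40 d; D_c ≈ 1.29 mg/L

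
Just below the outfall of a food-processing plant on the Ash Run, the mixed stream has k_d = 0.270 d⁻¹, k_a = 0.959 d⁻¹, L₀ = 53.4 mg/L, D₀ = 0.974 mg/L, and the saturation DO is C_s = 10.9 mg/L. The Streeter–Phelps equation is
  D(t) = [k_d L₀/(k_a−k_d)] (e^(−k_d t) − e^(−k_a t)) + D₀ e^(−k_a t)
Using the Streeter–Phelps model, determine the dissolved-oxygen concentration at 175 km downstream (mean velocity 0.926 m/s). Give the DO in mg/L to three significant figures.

Travel time t = x/v = 175 km / (0.926 m/s) = 175000 m / 0.926 m/s = 189000 s = 2.187 d.
k_d L₀/(k_a−k_d) = 0.270×53.4/(0.959−0.270) = 14.42/0.6890 = 20.93 mg/L.
e^(−k_d t) = e^(−0.270×2.187) = 0.5540; e^(−k_a t) = e^(−0.959×2.187) = 0.1227.
D = 20.93 × (0.5540 − 0.1227) + 0.974 × 0.1227 = 9.025 + 0.1196 = 9.144 mg/L.
DO = C_s − D = 10.9 − 9.144 = 1.756 mg/L.

DO ≈ 1.76 mg/L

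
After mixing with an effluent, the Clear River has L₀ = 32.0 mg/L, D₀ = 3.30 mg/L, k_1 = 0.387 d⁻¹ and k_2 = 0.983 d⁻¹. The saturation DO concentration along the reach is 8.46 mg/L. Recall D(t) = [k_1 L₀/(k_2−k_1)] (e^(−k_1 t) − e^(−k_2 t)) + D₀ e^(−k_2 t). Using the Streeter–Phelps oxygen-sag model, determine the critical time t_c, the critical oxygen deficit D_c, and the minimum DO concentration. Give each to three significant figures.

t_c ≈ 1.27 d; D_c ≈ 7.69 mg/L; min DO ≈ 0.765 mg/L

With k_2/k_1 = 2.540 and 1 − D₀(k_2−k_1)/(k_1 L₀) = 0.8412,
t_c = ln(2.540 × 0.8412) / (0.983 − 0.387) = ln(2.137) / 0.5960 = 0.7592/0.5960 = 1.274 d.
D_c = (k_1/k_2) L₀ e^(−k_1 t_c) = (0.387/0.983) × 32.0 × e^(−0.387×1.274) = 0.3937 × 32.0 × 0.6108 = 7.695 mg/L.
Minimum DO = C_s − D_c = 8.46 − 7.695 = 0.7651 mg/L.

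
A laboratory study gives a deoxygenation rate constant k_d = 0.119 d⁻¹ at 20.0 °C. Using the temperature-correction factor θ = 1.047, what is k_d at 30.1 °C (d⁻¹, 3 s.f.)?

k_d ≈ 0.189 d⁻¹

k_d(T₂) = k_d(T₁) · θ^(T₂−T₁) = 0.119 × 1.047^(30.1−20.0)
= 0.119 × 1.047^10.1 = 0.119 × 1.590 = 0.1892 d⁻¹.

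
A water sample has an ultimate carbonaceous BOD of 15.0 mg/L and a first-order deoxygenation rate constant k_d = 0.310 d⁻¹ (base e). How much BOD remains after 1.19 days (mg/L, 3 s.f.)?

L_t = L₀ e^(−k_d t) = 15.0 × e^(−0.310×1.19) = 15.0 × 0.6915 = 10.37 mg/L.

L ≈ 10.4 mg/L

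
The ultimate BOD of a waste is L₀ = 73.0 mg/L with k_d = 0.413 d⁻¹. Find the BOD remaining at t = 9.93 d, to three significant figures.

L ≈ 1.21 mg/L

L_t = L₀ e^(−k_d t) = 73.0 × e^(−0.413×9.93) = 73.0 × 0.01655 = 1.208 mg/L.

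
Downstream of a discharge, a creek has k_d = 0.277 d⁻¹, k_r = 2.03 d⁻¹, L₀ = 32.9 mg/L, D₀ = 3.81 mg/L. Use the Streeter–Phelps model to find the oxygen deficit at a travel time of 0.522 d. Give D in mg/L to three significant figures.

k_d L₀/(k_r−k_d) = 0.277×32.9/(2.03−0.277) = 9.113/1.753 = 5.199 mg/L.
e^(−k_d t) = e^(−0.277×0.5220) = 0.8654; e^(−k_r t) = e^(−2.03×0.5220) = 0.3466.
D = 5.199 × (0.8654 − 0.3466) + 3.81 × 0.3466 = 2.697 + 1.320 = 4.018 mg/L.

D ≈ 4.02 mg/L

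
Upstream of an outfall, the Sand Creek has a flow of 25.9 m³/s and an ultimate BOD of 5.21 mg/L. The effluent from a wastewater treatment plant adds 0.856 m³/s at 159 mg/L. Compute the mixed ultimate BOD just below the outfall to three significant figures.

10.1 mg/L

Flow-weighted mixing: C = (Q_r C_r + Q_w C_w)/(Q_r + Q_w)
= (25.9×5.21 + 0.856×159)/(25.9 + 0.856) = 271.0/26.76 = 10.13 mg/L.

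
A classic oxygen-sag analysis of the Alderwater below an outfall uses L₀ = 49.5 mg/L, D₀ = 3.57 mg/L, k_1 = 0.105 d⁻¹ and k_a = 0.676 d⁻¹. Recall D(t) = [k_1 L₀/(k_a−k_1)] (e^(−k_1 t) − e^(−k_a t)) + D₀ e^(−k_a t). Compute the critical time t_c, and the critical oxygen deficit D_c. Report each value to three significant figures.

t_c = [1/(k_a−k_1)] ln[(k_a/k_1)(1 − D₀(k_a−k_1)/(k_1 L₀))]
= [1/(0.676−0.105)] ln[(0.676/0.105)(1 − 3.57×0.5710/(0.105×49.5))]
= (1/0.5710) ln[6.438 × 0.6078] = 1.751 × ln(3.913) = 1.751 × 1.364 = 2.389 d.
D_c = (k_1/k_a) L₀ e^(−k_1 t_c) = (0.105/0.676) × 49.5 × e^(−0.105×2.389) = 0.1553 × 49.5 × 0.7781 = 5.983 mg/L.

t_c ≈ 2.39 d; D_c ≈ 5.98 mg/L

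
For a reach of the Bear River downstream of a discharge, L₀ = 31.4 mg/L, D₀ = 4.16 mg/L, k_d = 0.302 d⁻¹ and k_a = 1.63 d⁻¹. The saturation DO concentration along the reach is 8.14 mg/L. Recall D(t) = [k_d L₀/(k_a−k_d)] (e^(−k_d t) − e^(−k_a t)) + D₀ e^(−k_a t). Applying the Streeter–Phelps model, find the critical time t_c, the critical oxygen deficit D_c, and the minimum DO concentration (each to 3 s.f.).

With k_a/k_d = 5.397 and 1 − D₀(k_a−k_d)/(k_d L₀) = 0.4174,
t_c = ln(5.397 × 0.4174) / (1.63 − 0.302) = ln(2.253) / 1.328 = 0.8122/1.328 = 0.6116 d.
D_c = (k_d/k_a) L₀ e^(−k_d t_c) = (0.302/1.63) × 31.4 × e^(−0.302×0.6116) = 0.1853 × 31.4 × 0.8313 = 4.836 mg/L.
Minimum DO = C_s − D_c = 8.14 − 4.836 = 3.304 mg/L.

t_c ≈ 0.612 d; D_c ≈ 4.84 mg/L; min DO ≈ 3.30 mg/L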